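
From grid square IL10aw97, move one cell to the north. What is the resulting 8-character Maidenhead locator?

IL10aw98

Latitude extended square 7; +1 → 8.
The longitude characters are unchanged.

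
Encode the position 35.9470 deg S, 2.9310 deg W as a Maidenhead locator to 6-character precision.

IF84mb

Add 180° to longitude and 90° to latitude: 177.0690, 54.0530.
Field (20°×10°, letters A–R): lon ⌊177.0690/20⌋ = 8 → I; lat ⌊54.0530/10⌋ = 5 → F.
Square (2°×1°, digits 0–9): lon ⌊17.0690/2⌋ = 8; lat ⌊4.0530/1⌋ = 4.
Subsquare (5′×2.5′, letters a–x): lon ⌊1.0690/0.0833333⌋ = 12 → m; lat ⌊0.0530/0.0416667⌋ = 1 → b.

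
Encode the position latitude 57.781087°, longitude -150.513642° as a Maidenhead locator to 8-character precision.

BO47rs87

Shift to the Maidenhead origin (180°W, 90°S): lon 29.48636, lat 147.78109.
Field: 29.48636/20 → 1 → B, 147.78109/10 → 14 → O; chars BO.
Square: 9.48636/2 → 4, 7.78109/1 → 7; chars 47.
Subsquare: 1.48636/0.0833333 → 17 → r, 0.78109/0.0416667 → 18 → s; chars rs.
Extended square: 0.06969/0.00833333 → 8, 0.03109/0.00416667 → 7; chars 87.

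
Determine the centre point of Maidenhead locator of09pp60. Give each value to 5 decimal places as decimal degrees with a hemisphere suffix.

30.37292° S, 101.30417° E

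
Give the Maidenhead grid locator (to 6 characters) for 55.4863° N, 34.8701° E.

KO75kl

Shift to the Maidenhead origin (180°W, 90°S): lon 214.8701, lat 145.4863.
Field (20°×10°, letters A–R): 214.8701/20 → 10 → K, 145.4863/10 → 14 → O; chars KO.
Square (2°×1°, digits 0–9): 14.8701/2 → 7, 5.4863/1 → 5; chars 75.
Subsquare (5′×2.5′, letters a–x): 0.8701/0.0833333 → 10 → k, 0.4863/0.0416667 → 11 → l; chars kl.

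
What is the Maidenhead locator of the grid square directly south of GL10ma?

GK19mx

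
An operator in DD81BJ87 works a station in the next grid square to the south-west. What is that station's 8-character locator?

DD81bj76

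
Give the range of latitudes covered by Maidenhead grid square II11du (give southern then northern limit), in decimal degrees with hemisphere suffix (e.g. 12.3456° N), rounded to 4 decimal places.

Field I=8, I=8: +8·20° lon, +8·10° lat → SW at lon -20°, lat -10°.
Square 1, 1: +1·2° lon, +1·1° lat → SW at lon -18°, lat -9°.
Subsquare d=3, u=20: +3·0.0833333° lon, +20·0.0416667° lat → SW at lon -17.75°, lat -8.16667°.
Cell spans 0.0833333° lon × 0.0416667° lat.
south 8.1667° S, north 8.1250° S.

8.1667° S, 8.1250° S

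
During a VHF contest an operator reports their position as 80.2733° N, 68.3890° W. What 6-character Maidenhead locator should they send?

FR50tg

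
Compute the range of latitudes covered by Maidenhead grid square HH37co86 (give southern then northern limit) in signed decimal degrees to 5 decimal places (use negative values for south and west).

-12.39167, -12.38750

Field H=7, H=7: +7·20° lon, +7·10° lat → SW at lon -40°, lat -20°.
Square 3, 7: +3·2° lon, +7·1° lat → SW at lon -34°, lat -13°.
Subsquare c=2, o=14: +2·0.0833333° lon, +14·0.0416667° lat → SW at lon -33.8333°, lat -12.4167°.
Extended square 8, 6: +8·0.00833333° lon, +6·0.00416667° lat → SW at lon -33.7667°, lat -12.3917°.
Cell spans 0.00833333° lon × 0.00416667° lat.
south -12.39167, north -12.38750.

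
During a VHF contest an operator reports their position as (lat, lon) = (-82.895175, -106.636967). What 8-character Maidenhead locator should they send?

Add 180° to longitude and 90° to latitude: 73.36303, 7.10483.
Field: lon ⌊73.36303/20⌋ = 3 → D; lat ⌊7.10483/10⌋ = 0 → A.
Square: lon ⌊13.36303/2⌋ = 6; lat ⌊7.10483/1⌋ = 7.
Subsquare: lon ⌊1.36303/0.0833333⌋ = 16 → q; lat ⌊0.10483/0.0416667⌋ = 2 → c.
Extended square: lon ⌊0.02970/0.00833333⌋ = 3; lat ⌊0.02149/0.00416667⌋ = 5.

DA67qc35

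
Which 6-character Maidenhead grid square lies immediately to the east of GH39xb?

Longitude subsquare x = 23; +1 → 24, wraps to 0 = a, carry into square.
Longitude square 3; +1 → 4.
The latitude characters are unchanged.

GH49ab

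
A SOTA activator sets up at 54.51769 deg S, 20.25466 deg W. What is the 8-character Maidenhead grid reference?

Shift to the Maidenhead origin (180°W, 90°S): lon 159.74534, lat 35.48231.
Field: 159.74534/20 → 7 → H, 35.48231/10 → 3 → D; chars HD.
Square: 19.74534/2 → 9, 5.48231/1 → 5; chars 95.
Subsquare: 1.74534/0.0833333 → 20 → u, 0.48231/0.0416667 → 11 → l; chars ul.
Extended square: 0.07867/0.00833333 → 9, 0.02398/0.00416667 → 5; chars 95.

HD95ul95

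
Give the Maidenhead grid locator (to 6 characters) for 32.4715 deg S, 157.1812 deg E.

Offset from 180°W / 90°S: lon 337.1812°, lat 57.5285°.
Field: lon ⌊337.1812/20⌋ = 16 → Q; lat ⌊57.5285/10⌋ = 5 → F.
Square: lon ⌊17.1812/2⌋ = 8; lat ⌊7.5285/1⌋ = 7.
Subsquare: lon ⌊1.1812/0.0833333⌋ = 14 → o; lat ⌊0.5285/0.0416667⌋ = 12 → m.

QF87om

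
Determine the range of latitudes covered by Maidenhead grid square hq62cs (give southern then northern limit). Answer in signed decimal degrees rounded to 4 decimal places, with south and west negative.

Field H=7, Q=16: +7·20° lon, +16·10° lat → SW at lon -40°, lat 70°.
Square 6, 2: +6·2° lon, +2·1° lat → SW at lon -28°, lat 72°.
Subsquare c=2, s=18: +2·0.0833333° lon, +18·0.0416667° lat → SW at lon -27.8333°, lat 72.75°.
Cell spans 0.0833333° lon × 0.0416667° lat.
south 72.7500, north 72.7917.

72.7500, 72.7917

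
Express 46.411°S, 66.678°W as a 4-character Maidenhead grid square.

FE63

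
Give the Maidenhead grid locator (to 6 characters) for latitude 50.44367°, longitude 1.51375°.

Shift to the Maidenhead origin (180°W, 90°S): lon 181.5137, lat 140.4437.
Field (20°×10°, letters A–R): lon ⌊181.5137/20⌋ = 9 → J; lat ⌊140.4437/10⌋ = 14 → O.
Square (2°×1°, digits 0–9): lon ⌊1.5137/2⌋ = 0; lat ⌊0.4437/1⌋ = 0.
Subsquare (5′×2.5′, letters a–x): lon ⌊1.5137/0.0833333⌋ = 18 → s; lat ⌊0.4437/0.0416667⌋ = 10 → k.

JO00sk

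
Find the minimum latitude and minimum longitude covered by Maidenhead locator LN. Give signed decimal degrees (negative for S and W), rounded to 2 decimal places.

40.00, 40.00

Field L=11, N=13: +11·20° lon, +13·10° lat → SW at lon 40°, lat 40°.
latitude 40.00, longitude 40.00.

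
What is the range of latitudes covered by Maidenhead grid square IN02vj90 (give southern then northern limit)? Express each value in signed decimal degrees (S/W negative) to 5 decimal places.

42.37500, 42.37917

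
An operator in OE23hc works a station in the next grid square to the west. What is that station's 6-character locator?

OE23gc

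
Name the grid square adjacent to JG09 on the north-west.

IH90

Longitude square 0; −1 → -1, wraps to 9, carry into field.
Longitude field J = 9; −1 → 8 = I.
Latitude square 9; +1 → 10, wraps to 0, carry into field.
Latitude field G = 6; +1 → 7 = H.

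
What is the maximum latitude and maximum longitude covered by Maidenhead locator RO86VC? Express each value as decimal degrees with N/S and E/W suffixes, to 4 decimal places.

Field R=17, O=14: +17·20° lon, +14·10° lat → SW at lon 160°, lat 50°.
Square 8, 6: +8·2° lon, +6·1° lat → SW at lon 176°, lat 56°.
Subsquare v=21, c=2: +21·0.0833333° lon, +2·0.0416667° lat → SW at lon 177.75°, lat 56.0833°.
Cell spans 0.0833333° lon × 0.0416667° lat. NE corner is SW corner plus one full cell.
latitude 56.1250° N, longitude 177.8333° E.

56.1250° N, 177.8333° E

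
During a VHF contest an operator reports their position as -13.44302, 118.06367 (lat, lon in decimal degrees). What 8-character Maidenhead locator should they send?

Shift to the Maidenhead origin (180°W, 90°S): lon 298.06367, lat 76.55698.
Field (20°×10°, letters A–R): lon ⌊298.06367/20⌋ = 14 → O; lat ⌊76.55698/10⌋ = 7 → H.
Square (2°×1°, digits 0–9): lon ⌊18.06367/2⌋ = 9; lat ⌊6.55698/1⌋ = 6.
Subsquare (5′×2.5′, letters a–x): lon ⌊0.06367/0.0833333⌋ = 0 → a; lat ⌊0.55698/0.0416667⌋ = 13 → n.
Extended square (30″×15″, digits 0–9): lon ⌊0.06367/0.00833333⌋ = 7; lat ⌊0.01531/0.00416667⌋ = 3.

OH96an73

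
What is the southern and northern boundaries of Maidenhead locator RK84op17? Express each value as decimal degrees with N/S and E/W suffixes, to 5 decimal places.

14.65417° N, 14.65833° N

Field R=17, K=10: +17·20° lon, +10·10° lat → SW at lon 160°, lat 10°.
Square 8, 4: +8·2° lon, +4·1° lat → SW at lon 176°, lat 14°.
Subsquare o=14, p=15: +14·0.0833333° lon, +15·0.0416667° lat → SW at lon 177.167°, lat 14.625°.
Extended square 1, 7: +1·0.00833333° lon, +7·0.00416667° lat → SW at lon 177.175°, lat 14.6542°.
Cell spans 0.00833333° lon × 0.00416667° lat.
south 14.65417° N, north 14.65833° N.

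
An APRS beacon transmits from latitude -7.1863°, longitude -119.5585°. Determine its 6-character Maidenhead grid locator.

DI02ft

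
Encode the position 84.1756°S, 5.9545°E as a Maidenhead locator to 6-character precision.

JA25xt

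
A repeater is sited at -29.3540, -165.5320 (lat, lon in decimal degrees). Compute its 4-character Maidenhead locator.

AG70

Offset from 180°W / 90°S: lon 14.47°, lat 60.65°.
Field: 14.47/20 → 0 → A, 60.65/10 → 6 → G; chars AG.
Square: 14.47/2 → 7, 0.65/1 → 0; chars 70.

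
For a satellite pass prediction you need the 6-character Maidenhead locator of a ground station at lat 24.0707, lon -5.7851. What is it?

IL74cb

Offset from 180°W / 90°S: lon 174.2149°, lat 114.0707°.
Field (20°×10°, letters A–R): 174.2149/20 → 8 → I, 114.0707/10 → 11 → L; chars IL.
Square (2°×1°, digits 0–9): 14.2149/2 → 7, 4.0707/1 → 4; chars 74.
Subsquare (5′×2.5′, letters a–x): 0.2149/0.0833333 → 2 → c, 0.0707/0.0416667 → 1 → b; chars cb.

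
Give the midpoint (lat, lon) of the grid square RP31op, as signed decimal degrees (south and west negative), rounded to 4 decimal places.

61.6458, 167.2083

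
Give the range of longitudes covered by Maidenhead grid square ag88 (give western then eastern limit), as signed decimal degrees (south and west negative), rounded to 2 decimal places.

-164.00, -162.00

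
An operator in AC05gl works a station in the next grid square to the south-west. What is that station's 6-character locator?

AC05fk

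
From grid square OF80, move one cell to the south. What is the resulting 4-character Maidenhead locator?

Latitude square 0; −1 → -1, wraps to 9, carry into field.
Latitude field F = 5; −1 → 4 = E.
The longitude characters are unchanged.

OE89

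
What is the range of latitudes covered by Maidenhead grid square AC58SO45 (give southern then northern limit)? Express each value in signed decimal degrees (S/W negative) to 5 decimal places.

-61.39583, -61.39167

Field A=0, C=2: +0·20° lon, +2·10° lat → SW at lon -180°, lat -70°.
Square 5, 8: +5·2° lon, +8·1° lat → SW at lon -170°, lat -62°.
Subsquare s=18, o=14: +18·0.0833333° lon, +14·0.0416667° lat → SW at lon -168.5°, lat -61.4167°.
Extended square 4, 5: +4·0.00833333° lon, +5·0.00416667° lat → SW at lon -168.467°, lat -61.3958°.
Cell spans 0.00833333° lon × 0.00416667° lat.
south -61.39583, north -61.39167.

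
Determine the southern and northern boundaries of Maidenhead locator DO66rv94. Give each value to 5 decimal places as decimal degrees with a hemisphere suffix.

56.89167° N, 56.89583° N

Field D=3, O=14: +3·20° lon, +14·10° lat → SW at lon -120°, lat 50°.
Square 6, 6: +6·2° lon, +6·1° lat → SW at lon -108°, lat 56°.
Subsquare r=17, v=21: +17·0.0833333° lon, +21·0.0416667° lat → SW at lon -106.583°, lat 56.875°.
Extended square 9, 4: +9·0.00833333° lon, +4·0.00416667° lat → SW at lon -106.508°, lat 56.8917°.
Cell spans 0.00833333° lon × 0.00416667° lat.
south 56.89167° N, north 56.89583° N.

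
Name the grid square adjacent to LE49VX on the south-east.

LE49ww

Longitude subsquare v = 21; +1 → 22 = w.
Latitude subsquare x = 23; −1 → 22 = w.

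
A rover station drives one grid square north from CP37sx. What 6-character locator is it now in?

CP38sa

Latitude subsquare x = 23; +1 → 24, wraps to 0 = a, carry into square.
Latitude square 7; +1 → 8.
The longitude characters are unchanged.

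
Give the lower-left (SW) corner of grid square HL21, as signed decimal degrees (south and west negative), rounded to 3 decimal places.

21.000, -36.000

Field H=7, L=11: +7·20° lon, +11·10° lat → SW at lon -40°, lat 20°.
Square 2, 1: +2·2° lon, +1·1° lat → SW at lon -36°, lat 21°.
latitude 21.000, longitude -36.000.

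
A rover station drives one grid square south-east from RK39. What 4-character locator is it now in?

RK48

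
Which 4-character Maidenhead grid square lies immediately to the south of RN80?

RM89

Latitude square 0; −1 → -1, wraps to 9, carry into field.
Latitude field N = 13; −1 → 12 = M.
The longitude characters are unchanged.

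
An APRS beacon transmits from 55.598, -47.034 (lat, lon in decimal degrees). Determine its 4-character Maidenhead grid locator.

Offset from 180°W / 90°S: lon 132.97°, lat 145.60°.
Field: lon ⌊132.97/20⌋ = 6 → G; lat ⌊145.60/10⌋ = 14 → O.
Square: lon ⌊12.97/2⌋ = 6; lat ⌊5.60/1⌋ = 5.

GO65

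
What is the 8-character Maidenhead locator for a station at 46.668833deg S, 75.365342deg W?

Shift to the Maidenhead origin (180°W, 90°S): lon 104.63466, lat 43.33117.
Field: 104.63466/20 → 5 → F, 43.33117/10 → 4 → E; chars FE.
Square: 4.63466/2 → 2, 3.33117/1 → 3; chars 23.
Subsquare: 0.63466/0.0833333 → 7 → h, 0.33117/0.0416667 → 7 → h; chars hh.
Extended square: 0.05132/0.00833333 → 6, 0.03950/0.00416667 → 9; chars 69.

FE23hh69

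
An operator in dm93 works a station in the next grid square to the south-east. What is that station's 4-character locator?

Longitude square 9; +1 → 10, wraps to 0, carry into field.
Longitude field D = 3; +1 → 4 = E.
Latitude square 3; −1 → 2.

EM02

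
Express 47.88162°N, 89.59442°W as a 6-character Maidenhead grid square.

EN57ev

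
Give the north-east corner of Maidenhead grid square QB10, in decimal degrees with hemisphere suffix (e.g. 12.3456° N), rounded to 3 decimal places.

Field Q=16, B=1: +16·20° lon, +1·10° lat → SW at lon 140°, lat -80°.
Square 1, 0: +1·2° lon, +0·1° lat → SW at lon 142°, lat -80°.
Cell spans 2° lon × 1° lat. NE corner is SW corner plus one full cell.
latitude 79.000° S, longitude 144.000° E.

79.000° S, 144.000° E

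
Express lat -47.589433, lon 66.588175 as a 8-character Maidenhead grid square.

ME32hj08

Shift to the Maidenhead origin (180°W, 90°S): lon 246.58818, lat 42.41057.
Field: 246.58818/20 → 12 → M, 42.41057/10 → 4 → E; chars ME.
Square: 6.58818/2 → 3, 2.41057/1 → 2; chars 32.
Subsquare: 0.58818/0.0833333 → 7 → h, 0.41057/0.0416667 → 9 → j; chars hj.
Extended square: 0.00484/0.00833333 → 0, 0.03557/0.00416667 → 8; chars 08.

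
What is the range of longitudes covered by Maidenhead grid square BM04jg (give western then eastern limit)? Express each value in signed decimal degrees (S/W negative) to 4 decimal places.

-159.2500, -159.1667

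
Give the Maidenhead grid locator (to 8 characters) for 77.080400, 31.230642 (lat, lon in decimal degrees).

Shift to the Maidenhead origin (180°W, 90°S): lon 211.23064, lat 167.08040.
Field: lon ⌊211.23064/20⌋ = 10 → K; lat ⌊167.08040/10⌋ = 16 → Q.
Square: lon ⌊11.23064/2⌋ = 5; lat ⌊7.08040/1⌋ = 7.
Subsquare: lon ⌊1.23064/0.0833333⌋ = 14 → o; lat ⌊0.08040/0.0416667⌋ = 1 → b.
Extended square: lon ⌊0.06398/0.00833333⌋ = 7; lat ⌊0.03873/0.00416667⌋ = 9.

KQ57ob79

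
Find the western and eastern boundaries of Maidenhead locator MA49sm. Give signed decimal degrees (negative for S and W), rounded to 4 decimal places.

Field M=12, A=0: +12·20° lon, +0·10° lat → SW at lon 60°, lat -90°.
Square 4, 9: +4·2° lon, +9·1° lat → SW at lon 68°, lat -81°.
Subsquare s=18, m=12: +18·0.0833333° lon, +12·0.0416667° lat → SW at lon 69.5°, lat -80.5°.
Cell spans 0.0833333° lon × 0.0416667° lat.
west 69.5000, east 69.5833.

69.5000, 69.5833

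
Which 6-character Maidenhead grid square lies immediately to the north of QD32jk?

QD32jl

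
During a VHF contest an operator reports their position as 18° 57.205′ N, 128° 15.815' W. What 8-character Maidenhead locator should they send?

Shift to the Maidenhead origin (180°W, 90°S): lon 51.73642, lat 108.95342.
Field: 51.73642/20 → 2 → C, 108.95342/10 → 10 → K; chars CK.
Square: 11.73642/2 → 5, 8.95342/1 → 8; chars 58.
Subsquare: 1.73642/0.0833333 → 20 → u, 0.95342/0.0416667 → 22 → w; chars uw.
Extended square: 0.06975/0.00833333 → 8, 0.03675/0.00416667 → 8; chars 88.

CK58uw88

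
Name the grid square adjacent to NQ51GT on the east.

NQ51ht

Longitude subsquare g = 6; +1 → 7 = h.
The latitude characters are unchanged.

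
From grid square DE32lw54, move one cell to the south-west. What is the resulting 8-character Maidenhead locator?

Longitude extended square 5; −1 → 4.
Latitude extended square 4; −1 → 3.

DE32lw43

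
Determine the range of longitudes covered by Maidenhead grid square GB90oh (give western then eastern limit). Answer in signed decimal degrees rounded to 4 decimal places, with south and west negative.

Field G=6, B=1: +6·20° lon, +1·10° lat → SW at lon -60°, lat -80°.
Square 9, 0: +9·2° lon, +0·1° lat → SW at lon -42°, lat -80°.
Subsquare o=14, h=7: +14·0.0833333° lon, +7·0.0416667° lat → SW at lon -40.8333°, lat -79.7083°.
Cell spans 0.0833333° lon × 0.0416667° lat.
west -40.8333, east -40.7500.

-40.8333, -40.7500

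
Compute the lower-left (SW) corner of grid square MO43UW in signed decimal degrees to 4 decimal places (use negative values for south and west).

Field M=12, O=14: +12·20° lon, +14·10° lat → SW at lon 60°, lat 50°.
Square 4, 3: +4·2° lon, +3·1° lat → SW at lon 68°, lat 53°.
Subsquare u=20, w=22: +20·0.0833333° lon, +22·0.0416667° lat → SW at lon 69.6667°, lat 53.9167°.
latitude 53.9167, longitude 69.6667.

53.9167, 69.6667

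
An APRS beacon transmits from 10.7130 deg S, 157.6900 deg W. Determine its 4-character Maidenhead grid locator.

BH19

Offset from 180°W / 90°S: lon 22.31°, lat 79.29°.
Field: lon ⌊22.31/20⌋ = 1 → B; lat ⌊79.29/10⌋ = 7 → H.
Square: lon ⌊2.31/2⌋ = 1; lat ⌊9.29/1⌋ = 9.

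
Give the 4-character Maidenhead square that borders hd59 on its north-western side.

HE40

Longitude square 5; −1 → 4.
Latitude square 9; +1 → 10, wraps to 0, carry into field.
Latitude field D = 3; +1 → 4 = E.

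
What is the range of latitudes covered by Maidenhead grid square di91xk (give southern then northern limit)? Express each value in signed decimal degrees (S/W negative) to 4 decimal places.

Field D=3, I=8: +3·20° lon, +8·10° lat → SW at lon -120°, lat -10°.
Square 9, 1: +9·2° lon, +1·1° lat → SW at lon -102°, lat -9°.
Subsquare x=23, k=10: +23·0.0833333° lon, +10·0.0416667° lat → SW at lon -100.083°, lat -8.58333°.
Cell spans 0.0833333° lon × 0.0416667° lat.
south -8.5833, north -8.5417.

-8.5833, -8.5417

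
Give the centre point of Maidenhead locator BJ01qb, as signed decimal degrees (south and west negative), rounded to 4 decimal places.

Field B=1, J=9: +1·20° lon, +9·10° lat → SW at lon -160°, lat 0°.
Square 0, 1: +0·2° lon, +1·1° lat → SW at lon -160°, lat 1°.
Subsquare q=16, b=1: +16·0.0833333° lon, +1·0.0416667° lat → SW at lon -158.667°, lat 1.04167°.
Cell spans 0.0833333° lon × 0.0416667° lat. Centre is SW corner plus half of each.
latitude 1.0625, longitude -158.6250.

1.0625, -158.6250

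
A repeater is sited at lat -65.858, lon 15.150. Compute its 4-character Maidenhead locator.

Offset from 180°W / 90°S: lon 195.15°, lat 24.14°.
Field: 195.15/20 → 9 → J, 24.14/10 → 2 → C; chars JC.
Square: 15.15/2 → 7, 4.14/1 → 4; chars 74.

JC74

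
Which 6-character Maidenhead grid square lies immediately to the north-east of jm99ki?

JM99lj

Longitude subsquare k = 10; +1 → 11 = l.
Latitude subsquare i = 8; +1 → 9 = j.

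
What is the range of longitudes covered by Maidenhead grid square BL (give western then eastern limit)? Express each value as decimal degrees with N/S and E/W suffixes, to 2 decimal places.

Field B=1, L=11: +1·20° lon, +11·10° lat → SW at lon -160°, lat 20°.
Cell spans 20° lon × 10° lat.
west 160.00° W, east 140.00° W.

160.00° W, 140.00° W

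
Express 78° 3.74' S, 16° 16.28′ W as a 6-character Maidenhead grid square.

IB11uw

Shift to the Maidenhead origin (180°W, 90°S): lon 163.7287, lat 11.9377.
Field: 163.7287/20 → 8 → I, 11.9377/10 → 1 → B; chars IB.
Square: 3.7287/2 → 1, 1.9377/1 → 1; chars 11.
Subsquare: 1.7287/0.0833333 → 20 → u, 0.9377/0.0416667 → 22 → w; chars uw.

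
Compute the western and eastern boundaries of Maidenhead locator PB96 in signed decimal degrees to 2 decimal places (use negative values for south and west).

138.00, 140.00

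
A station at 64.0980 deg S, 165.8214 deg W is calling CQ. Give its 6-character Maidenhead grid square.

AC75cv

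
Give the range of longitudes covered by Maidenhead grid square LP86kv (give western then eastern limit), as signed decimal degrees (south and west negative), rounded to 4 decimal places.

Field L=11, P=15: +11·20° lon, +15·10° lat → SW at lon 40°, lat 60°.
Square 8, 6: +8·2° lon, +6·1° lat → SW at lon 56°, lat 66°.
Subsquare k=10, v=21: +10·0.0833333° lon, +21·0.0416667° lat → SW at lon 56.8333°, lat 66.875°.
Cell spans 0.0833333° lon × 0.0416667° lat.
west 56.8333, east 56.9167.

56.8333, 56.9167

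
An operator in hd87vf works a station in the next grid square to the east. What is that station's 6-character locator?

HD87wf

Longitude subsquare v = 21; +1 → 22 = w.
The latitude characters are unchanged.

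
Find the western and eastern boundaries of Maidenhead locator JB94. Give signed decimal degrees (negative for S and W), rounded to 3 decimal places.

18.000, 20.000

Field J=9, B=1: +9·20° lon, +1·10° lat → SW at lon 0°, lat -80°.
Square 9, 4: +9·2° lon, +4·1° lat → SW at lon 18°, lat -76°.
Cell spans 2° lon × 1° lat.
west 18.000, east 20.000.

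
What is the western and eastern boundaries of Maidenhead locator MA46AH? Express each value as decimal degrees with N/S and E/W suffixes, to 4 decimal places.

68.0000° E, 68.0833° E

Field M=12, A=0: +12·20° lon, +0·10° lat → SW at lon 60°, lat -90°.
Square 4, 6: +4·2° lon, +6·1° lat → SW at lon 68°, lat -84°.
Subsquare a=0, h=7: +0·0.0833333° lon, +7·0.0416667° lat → SW at lon 68°, lat -83.7083°.
Cell spans 0.0833333° lon × 0.0416667° lat.
west 68.0000° E, east 68.0833° E.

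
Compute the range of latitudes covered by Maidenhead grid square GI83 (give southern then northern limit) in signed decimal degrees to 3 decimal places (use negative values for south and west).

-7.000, -6.000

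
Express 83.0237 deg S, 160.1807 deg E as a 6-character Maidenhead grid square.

RA06cx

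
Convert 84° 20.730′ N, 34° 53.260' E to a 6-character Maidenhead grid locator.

Offset from 180°W / 90°S: lon 214.8877°, lat 174.3455°.
Field: lon ⌊214.8877/20⌋ = 10 → K; lat ⌊174.3455/10⌋ = 17 → R.
Square: lon ⌊14.8877/2⌋ = 7; lat ⌊4.3455/1⌋ = 4.
Subsquare: lon ⌊0.8877/0.0833333⌋ = 10 → k; lat ⌊0.3455/0.0416667⌋ = 8 → i.

KR74ki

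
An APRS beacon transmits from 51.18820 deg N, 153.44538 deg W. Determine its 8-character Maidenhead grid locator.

Shift to the Maidenhead origin (180°W, 90°S): lon 26.55462, lat 141.18820.
Field: 26.55462/20 → 1 → B, 141.18820/10 → 14 → O; chars BO.
Square: 6.55462/2 → 3, 1.18820/1 → 1; chars 31.
Subsquare: 0.55462/0.0833333 → 6 → g, 0.18820/0.0416667 → 4 → e; chars ge.
Extended square: 0.05462/0.00833333 → 6, 0.02153/0.00416667 → 5; chars 65.

BO31ge65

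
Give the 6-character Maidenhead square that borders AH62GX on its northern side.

AH63ga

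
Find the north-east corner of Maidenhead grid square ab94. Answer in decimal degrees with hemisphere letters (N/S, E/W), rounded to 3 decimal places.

75.000° S, 160.000° W

Field A=0, B=1: +0·20° lon, +1·10° lat → SW at lon -180°, lat -80°.
Square 9, 4: +9·2° lon, +4·1° lat → SW at lon -162°, lat -76°.
Cell spans 2° lon × 1° lat. NE corner is SW corner plus one full cell.
latitude 75.000° S, longitude 160.000° W.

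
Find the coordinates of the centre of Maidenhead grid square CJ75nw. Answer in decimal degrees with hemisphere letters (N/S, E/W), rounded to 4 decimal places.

Field C=2, J=9: +2·20° lon, +9·10° lat → SW at lon -140°, lat 0°.
Square 7, 5: +7·2° lon, +5·1° lat → SW at lon -126°, lat 5°.
Subsquare n=13, w=22: +13·0.0833333° lon, +22·0.0416667° lat → SW at lon -124.917°, lat 5.91667°.
Cell spans 0.0833333° lon × 0.0416667° lat. Centre is SW corner plus half of each.
latitude 5.9375° N, longitude 124.8750° W.

5.9375° N, 124.8750° W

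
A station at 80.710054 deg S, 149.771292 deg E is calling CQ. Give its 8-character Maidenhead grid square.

QA49vg29

Shift to the Maidenhead origin (180°W, 90°S): lon 329.77129, lat 9.28995.
Field: lon ⌊329.77129/20⌋ = 16 → Q; lat ⌊9.28995/10⌋ = 0 → A.
Square: lon ⌊9.77129/2⌋ = 4; lat ⌊9.28995/1⌋ = 9.
Subsquare: lon ⌊1.77129/0.0833333⌋ = 21 → v; lat ⌊0.28995/0.0416667⌋ = 6 → g.
Extended square: lon ⌊0.02129/0.00833333⌋ = 2; lat ⌊0.03995/0.00416667⌋ = 9.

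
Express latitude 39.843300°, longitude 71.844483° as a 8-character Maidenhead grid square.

MM59wu12

Add 180° to longitude and 90° to latitude: 251.84448, 129.84330.
Field (20°×10°, letters A–R): lon ⌊251.84448/20⌋ = 12 → M; lat ⌊129.84330/10⌋ = 12 → M.
Square (2°×1°, digits 0–9): lon ⌊11.84448/2⌋ = 5; lat ⌊9.84330/1⌋ = 9.
Subsquare (5′×2.5′, letters a–x): lon ⌊1.84448/0.0833333⌋ = 22 → w; lat ⌊0.84330/0.0416667⌋ = 20 → u.
Extended square (30″×15″, digits 0–9): lon ⌊0.01115/0.00833333⌋ = 1; lat ⌊0.00997/0.00416667⌋ = 2.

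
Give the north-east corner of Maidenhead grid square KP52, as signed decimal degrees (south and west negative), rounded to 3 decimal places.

Field K=10, P=15: +10·20° lon, +15·10° lat → SW at lon 20°, lat 60°.
Square 5, 2: +5·2° lon, +2·1° lat → SW at lon 30°, lat 62°.
Cell spans 2° lon × 1° lat. NE corner is SW corner plus one full cell.
latitude 63.000, longitude 32.000.

63.000, 32.000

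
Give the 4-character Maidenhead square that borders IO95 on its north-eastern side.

JO06

Longitude square 9; +1 → 10, wraps to 0, carry into field.
Longitude field I = 8; +1 → 9 = J.
Latitude square 5; +1 → 6.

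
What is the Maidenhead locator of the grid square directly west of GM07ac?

Longitude subsquare a = 0; −1 → -1, wraps to 23 = x, carry into square.
Longitude square 0; −1 → -1, wraps to 9, carry into field.
Longitude field G = 6; −1 → 5 = F.
The latitude characters are unchanged.

FM97xc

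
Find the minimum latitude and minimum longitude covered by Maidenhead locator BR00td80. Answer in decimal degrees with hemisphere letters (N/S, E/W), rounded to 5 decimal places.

Field B=1, R=17: +1·20° lon, +17·10° lat → SW at lon -160°, lat 80°.
Square 0, 0: +0·2° lon, +0·1° lat → SW at lon -160°, lat 80°.
Subsquare t=19, d=3: +19·0.0833333° lon, +3·0.0416667° lat → SW at lon -158.417°, lat 80.125°.
Extended square 8, 0: +8·0.00833333° lon, +0·0.00416667° lat → SW at lon -158.35°, lat 80.125°.
latitude 80.12500° N, longitude 158.35000° W.

80.12500° N, 158.35000° W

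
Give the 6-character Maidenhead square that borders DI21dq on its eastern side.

DI21eq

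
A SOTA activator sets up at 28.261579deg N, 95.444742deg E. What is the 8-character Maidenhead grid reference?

NL78rg32

Shift to the Maidenhead origin (180°W, 90°S): lon 275.44474, lat 118.26158.
Field (20°×10°, letters A–R): 275.44474/20 → 13 → N, 118.26158/10 → 11 → L; chars NL.
Square (2°×1°, digits 0–9): 15.44474/2 → 7, 8.26158/1 → 8; chars 78.
Subsquare (5′×2.5′, letters a–x): 1.44474/0.0833333 → 17 → r, 0.26158/0.0416667 → 6 → g; chars rg.
Extended square (30″×15″, digits 0–9): 0.02808/0.00833333 → 3, 0.01158/0.00416667 → 2; chars 32.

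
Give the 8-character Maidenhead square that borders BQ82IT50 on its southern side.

BQ82is59

Latitude extended square 0; −1 → -1, wraps to 9, carry into subsquare.
Latitude subsquare t = 19; −1 → 18 = s.
The longitude characters are unchanged.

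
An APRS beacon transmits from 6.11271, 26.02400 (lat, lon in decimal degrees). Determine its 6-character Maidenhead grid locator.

Add 180° to longitude and 90° to latitude: 206.0240, 96.1127.
Field: lon ⌊206.0240/20⌋ = 10 → K; lat ⌊96.1127/10⌋ = 9 → J.
Square: lon ⌊6.0240/2⌋ = 3; lat ⌊6.1127/1⌋ = 6.
Subsquare: lon ⌊0.0240/0.0833333⌋ = 0 → a; lat ⌊0.1127/0.0416667⌋ = 2 → c.

KJ36ac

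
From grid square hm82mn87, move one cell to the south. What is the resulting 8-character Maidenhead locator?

HM82mn86

Latitude extended square 7; −1 → 6.
The longitude characters are unchanged.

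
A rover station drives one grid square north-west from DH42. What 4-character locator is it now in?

Longitude square 4; −1 → 3.
Latitude square 2; +1 → 3.

DH33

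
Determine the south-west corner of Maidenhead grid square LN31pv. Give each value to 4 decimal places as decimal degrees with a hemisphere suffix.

41.8750° N, 47.2500° E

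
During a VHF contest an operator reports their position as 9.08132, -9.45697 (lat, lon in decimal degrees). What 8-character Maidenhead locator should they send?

IJ59gb59

Shift to the Maidenhead origin (180°W, 90°S): lon 170.54303, lat 99.08132.
Field: lon ⌊170.54303/20⌋ = 8 → I; lat ⌊99.08132/10⌋ = 9 → J.
Square: lon ⌊10.54303/2⌋ = 5; lat ⌊9.08132/1⌋ = 9.
Subsquare: lon ⌊0.54303/0.0833333⌋ = 6 → g; lat ⌊0.08132/0.0416667⌋ = 1 → b.
Extended square: lon ⌊0.04303/0.00833333⌋ = 5; lat ⌊0.03965/0.00416667⌋ = 9.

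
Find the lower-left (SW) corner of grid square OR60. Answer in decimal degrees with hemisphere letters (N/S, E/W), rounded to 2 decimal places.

80.00° N, 112.00° E

Field O=14, R=17: +14·20° lon, +17·10° lat → SW at lon 100°, lat 80°.
Square 6, 0: +6·2° lon, +0·1° lat → SW at lon 112°, lat 80°.
latitude 80.00° N, longitude 112.00° E.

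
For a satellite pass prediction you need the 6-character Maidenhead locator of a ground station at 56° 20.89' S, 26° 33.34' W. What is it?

HD63rp

Offset from 180°W / 90°S: lon 153.4443°, lat 33.6518°.
Field: lon ⌊153.4443/20⌋ = 7 → H; lat ⌊33.6518/10⌋ = 3 → D.
Square: lon ⌊13.4443/2⌋ = 6; lat ⌊3.6518/1⌋ = 3.
Subsquare: lon ⌊1.4443/0.0833333⌋ = 17 → r; lat ⌊0.6518/0.0416667⌋ = 15 → p.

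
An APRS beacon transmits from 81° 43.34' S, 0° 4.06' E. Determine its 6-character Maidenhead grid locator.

Offset from 180°W / 90°S: lon 180.0677°, lat 8.2777°.
Field: lon ⌊180.0677/20⌋ = 9 → J; lat ⌊8.2777/10⌋ = 0 → A.
Square: lon ⌊0.0677/2⌋ = 0; lat ⌊8.2777/1⌋ = 8.
Subsquare: lon ⌊0.0677/0.0833333⌋ = 0 → a; lat ⌊0.2777/0.0416667⌋ = 6 → g.

JA08ag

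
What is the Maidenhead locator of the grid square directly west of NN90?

Longitude square 9; −1 → 8.
The latitude characters are unchanged.

NN80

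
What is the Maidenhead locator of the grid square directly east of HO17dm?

HO17em

Longitude subsquare d = 3; +1 → 4 = e.
The latitude characters are unchanged.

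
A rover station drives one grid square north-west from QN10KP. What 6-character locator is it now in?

QN10jq

Longitude subsquare k = 10; −1 → 9 = j.
Latitude subsquare p = 15; +1 → 16 = q.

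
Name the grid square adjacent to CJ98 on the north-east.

DJ09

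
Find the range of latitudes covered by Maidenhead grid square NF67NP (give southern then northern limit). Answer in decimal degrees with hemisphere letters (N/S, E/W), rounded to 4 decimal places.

32.3750° S, 32.3333° S

Field N=13, F=5: +13·20° lon, +5·10° lat → SW at lon 80°, lat -40°.
Square 6, 7: +6·2° lon, +7·1° lat → SW at lon 92°, lat -33°.
Subsquare n=13, p=15: +13·0.0833333° lon, +15·0.0416667° lat → SW at lon 93.0833°, lat -32.375°.
Cell spans 0.0833333° lon × 0.0416667° lat.
south 32.3750° S, north 32.3333° S.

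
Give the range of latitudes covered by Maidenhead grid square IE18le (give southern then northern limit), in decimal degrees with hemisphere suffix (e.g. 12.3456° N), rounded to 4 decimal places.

Field I=8, E=4: +8·20° lon, +4·10° lat → SW at lon -20°, lat -50°.
Square 1, 8: +1·2° lon, +8·1° lat → SW at lon -18°, lat -42°.
Subsquare l=11, e=4: +11·0.0833333° lon, +4·0.0416667° lat → SW at lon -17.0833°, lat -41.8333°.
Cell spans 0.0833333° lon × 0.0416667° lat.
south 41.8333° S, north 41.7917° S.

41.8333° S, 41.7917° S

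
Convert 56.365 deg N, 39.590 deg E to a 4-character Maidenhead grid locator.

KO96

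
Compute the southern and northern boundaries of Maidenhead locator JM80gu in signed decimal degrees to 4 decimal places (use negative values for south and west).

Field J=9, M=12: +9·20° lon, +12·10° lat → SW at lon 0°, lat 30°.
Square 8, 0: +8·2° lon, +0·1° lat → SW at lon 16°, lat 30°.
Subsquare g=6, u=20: +6·0.0833333° lon, +20·0.0416667° lat → SW at lon 16.5°, lat 30.8333°.
Cell spans 0.0833333° lon × 0.0416667° lat.
south 30.8333, north 30.8750.

30.8333, 30.8750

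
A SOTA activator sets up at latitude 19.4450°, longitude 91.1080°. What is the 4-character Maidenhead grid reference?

NK59

Shift to the Maidenhead origin (180°W, 90°S): lon 271.11, lat 109.44.
Field: lon ⌊271.11/20⌋ = 13 → N; lat ⌊109.44/10⌋ = 10 → K.
Square: lon ⌊11.11/2⌋ = 5; lat ⌊9.44/1⌋ = 9.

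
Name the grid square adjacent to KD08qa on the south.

KD07qx

Latitude subsquare a = 0; −1 → -1, wraps to 23 = x, carry into square.
Latitude square 8; −1 → 7.
The longitude characters are unchanged.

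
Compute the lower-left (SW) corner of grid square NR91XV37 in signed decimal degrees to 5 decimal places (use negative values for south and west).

81.90417, 99.94167

Field N=13, R=17: +13·20° lon, +17·10° lat → SW at lon 80°, lat 80°.
Square 9, 1: +9·2° lon, +1·1° lat → SW at lon 98°, lat 81°.
Subsquare x=23, v=21: +23·0.0833333° lon, +21·0.0416667° lat → SW at lon 99.9167°, lat 81.875°.
Extended square 3, 7: +3·0.00833333° lon, +7·0.00416667° lat → SW at lon 99.9417°, lat 81.9042°.
latitude 81.90417, longitude 99.94167.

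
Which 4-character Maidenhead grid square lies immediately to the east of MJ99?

Longitude square 9; +1 → 10, wraps to 0, carry into field.
Longitude field M = 12; +1 → 13 = N.
The latitude characters are unchanged.

NJ09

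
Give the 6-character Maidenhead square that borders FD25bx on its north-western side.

FD26aa

Longitude subsquare b = 1; −1 → 0 = a.
Latitude subsquare x = 23; +1 → 24, wraps to 0 = a, carry into square.
Latitude square 5; +1 → 6.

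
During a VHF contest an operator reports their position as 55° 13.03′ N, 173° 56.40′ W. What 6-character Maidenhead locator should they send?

AO35af

Shift to the Maidenhead origin (180°W, 90°S): lon 6.0600, lat 145.2172.
Field: lon ⌊6.0600/20⌋ = 0 → A; lat ⌊145.2172/10⌋ = 14 → O.
Square: lon ⌊6.0600/2⌋ = 3; lat ⌊5.2172/1⌋ = 5.
Subsquare: lon ⌊0.0600/0.0833333⌋ = 0 → a; lat ⌊0.2172/0.0416667⌋ = 5 → f.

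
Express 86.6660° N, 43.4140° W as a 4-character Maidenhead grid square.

GR86

Add 180° to longitude and 90° to latitude: 136.59, 176.67.
Field: lon ⌊136.59/20⌋ = 6 → G; lat ⌊176.67/10⌋ = 17 → R.
Square: lon ⌊16.59/2⌋ = 8; lat ⌊6.67/1⌋ = 6.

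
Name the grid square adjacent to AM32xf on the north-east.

AM42ag

Longitude subsquare x = 23; +1 → 24, wraps to 0 = a, carry into square.
Longitude square 3; +1 → 4.
Latitude subsquare f = 5; +1 → 6 = g.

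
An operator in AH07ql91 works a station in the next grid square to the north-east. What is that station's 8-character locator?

AH07rl02

Longitude extended square 9; +1 → 10, wraps to 0, carry into subsquare.
Longitude subsquare q = 16; +1 → 17 = r.
Latitude extended square 1; +1 → 2.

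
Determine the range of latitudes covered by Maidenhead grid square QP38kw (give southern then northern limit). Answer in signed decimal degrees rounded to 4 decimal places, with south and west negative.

68.9167, 68.9583

Field Q=16, P=15: +16·20° lon, +15·10° lat → SW at lon 140°, lat 60°.
Square 3, 8: +3·2° lon, +8·1° lat → SW at lon 146°, lat 68°.
Subsquare k=10, w=22: +10·0.0833333° lon, +22·0.0416667° lat → SW at lon 146.833°, lat 68.9167°.
Cell spans 0.0833333° lon × 0.0416667° lat.
south 68.9167, north 68.9583.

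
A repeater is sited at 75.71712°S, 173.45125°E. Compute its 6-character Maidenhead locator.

RB64rg

Offset from 180°W / 90°S: lon 353.4512°, lat 14.2829°.
Field: 353.4512/20 → 17 → R, 14.2829/10 → 1 → B; chars RB.
Square: 13.4512/2 → 6, 4.2829/1 → 4; chars 64.
Subsquare: 1.4512/0.0833333 → 17 → r, 0.2829/0.0416667 → 6 → g; chars rg.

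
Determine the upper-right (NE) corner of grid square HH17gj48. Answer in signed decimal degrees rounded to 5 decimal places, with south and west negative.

-12.58750, -37.45833

Field H=7, H=7: +7·20° lon, +7·10° lat → SW at lon -40°, lat -20°.
Square 1, 7: +1·2° lon, +7·1° lat → SW at lon -38°, lat -13°.
Subsquare g=6, j=9: +6·0.0833333° lon, +9·0.0416667° lat → SW at lon -37.5°, lat -12.625°.
Extended square 4, 8: +4·0.00833333° lon, +8·0.00416667° lat → SW at lon -37.4667°, lat -12.5917°.
Cell spans 0.00833333° lon × 0.00416667° lat. NE corner is SW corner plus one full cell.
latitude -12.58750, longitude -37.45833.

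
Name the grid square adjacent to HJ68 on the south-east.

Longitude square 6; +1 → 7.
Latitude square 8; −1 → 7.

HJ77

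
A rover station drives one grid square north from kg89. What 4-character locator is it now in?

Latitude square 9; +1 → 10, wraps to 0, carry into field.
Latitude field G = 6; +1 → 7 = H.
The longitude characters are unchanged.

KH80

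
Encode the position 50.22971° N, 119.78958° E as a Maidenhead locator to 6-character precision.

OO90vf

Shift to the Maidenhead origin (180°W, 90°S): lon 299.7896, lat 140.2297.
Field: lon ⌊299.7896/20⌋ = 14 → O; lat ⌊140.2297/10⌋ = 14 → O.
Square: lon ⌊19.7896/2⌋ = 9; lat ⌊0.2297/1⌋ = 0.
Subsquare: lon ⌊1.7896/0.0833333⌋ = 21 → v; lat ⌊0.2297/0.0416667⌋ = 5 → f.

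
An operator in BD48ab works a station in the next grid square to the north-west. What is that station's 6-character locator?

BD38xc

Longitude subsquare a = 0; −1 → -1, wraps to 23 = x, carry into square.
Longitude square 4; −1 → 3.
Latitude subsquare b = 1; +1 → 2 = c.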